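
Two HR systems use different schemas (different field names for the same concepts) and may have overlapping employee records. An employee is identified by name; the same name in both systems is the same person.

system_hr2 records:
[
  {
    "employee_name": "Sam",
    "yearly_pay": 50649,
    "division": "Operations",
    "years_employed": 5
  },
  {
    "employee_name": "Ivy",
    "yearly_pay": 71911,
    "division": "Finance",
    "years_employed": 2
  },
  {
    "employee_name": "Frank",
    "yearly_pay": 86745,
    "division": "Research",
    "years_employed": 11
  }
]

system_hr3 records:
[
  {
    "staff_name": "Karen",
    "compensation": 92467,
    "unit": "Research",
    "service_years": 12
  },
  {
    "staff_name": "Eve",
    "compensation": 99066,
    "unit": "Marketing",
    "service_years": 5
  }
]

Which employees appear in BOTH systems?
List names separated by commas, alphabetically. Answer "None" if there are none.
None

Schema mapping: "employee_name" (system_hr2) = "staff_name" (system_hr3) = employee name

Names in system_hr2: ['Frank', 'Ivy', 'Sam']
Names in system_hr3: ['Eve', 'Karen']

Intersection: None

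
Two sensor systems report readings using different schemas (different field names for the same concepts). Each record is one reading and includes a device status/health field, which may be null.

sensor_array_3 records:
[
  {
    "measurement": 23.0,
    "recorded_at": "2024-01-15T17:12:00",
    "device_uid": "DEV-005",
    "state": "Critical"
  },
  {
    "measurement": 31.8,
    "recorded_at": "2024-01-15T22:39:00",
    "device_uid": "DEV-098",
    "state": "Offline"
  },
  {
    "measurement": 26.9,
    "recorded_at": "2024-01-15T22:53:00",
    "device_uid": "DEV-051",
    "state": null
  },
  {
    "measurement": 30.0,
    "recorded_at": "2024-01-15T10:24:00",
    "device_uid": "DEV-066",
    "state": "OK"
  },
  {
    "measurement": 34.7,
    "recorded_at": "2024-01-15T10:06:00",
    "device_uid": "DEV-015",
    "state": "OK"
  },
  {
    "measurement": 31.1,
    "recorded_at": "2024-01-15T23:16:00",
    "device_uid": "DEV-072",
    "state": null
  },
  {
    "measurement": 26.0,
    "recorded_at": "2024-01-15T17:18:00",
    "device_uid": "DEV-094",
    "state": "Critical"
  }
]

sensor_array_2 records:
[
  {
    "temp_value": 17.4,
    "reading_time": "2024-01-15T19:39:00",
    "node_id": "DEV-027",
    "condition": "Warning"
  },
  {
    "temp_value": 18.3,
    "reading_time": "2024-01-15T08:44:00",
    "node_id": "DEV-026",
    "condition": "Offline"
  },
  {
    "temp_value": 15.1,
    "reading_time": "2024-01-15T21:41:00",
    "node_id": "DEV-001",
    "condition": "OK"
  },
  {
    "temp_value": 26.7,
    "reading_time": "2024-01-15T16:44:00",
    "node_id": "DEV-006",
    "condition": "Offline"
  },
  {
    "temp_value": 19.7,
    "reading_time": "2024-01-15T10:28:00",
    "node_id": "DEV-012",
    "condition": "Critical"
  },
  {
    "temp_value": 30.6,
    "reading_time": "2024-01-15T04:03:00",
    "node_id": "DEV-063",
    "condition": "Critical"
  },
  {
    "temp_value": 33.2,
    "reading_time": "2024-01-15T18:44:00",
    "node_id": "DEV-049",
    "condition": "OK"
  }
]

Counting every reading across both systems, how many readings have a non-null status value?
12

Schema mapping: "state" (sensor_array_3) = "condition" (sensor_array_2) = status

Non-null in sensor_array_3: 5
Non-null in sensor_array_2: 7

Total non-null: 5 + 7 = 12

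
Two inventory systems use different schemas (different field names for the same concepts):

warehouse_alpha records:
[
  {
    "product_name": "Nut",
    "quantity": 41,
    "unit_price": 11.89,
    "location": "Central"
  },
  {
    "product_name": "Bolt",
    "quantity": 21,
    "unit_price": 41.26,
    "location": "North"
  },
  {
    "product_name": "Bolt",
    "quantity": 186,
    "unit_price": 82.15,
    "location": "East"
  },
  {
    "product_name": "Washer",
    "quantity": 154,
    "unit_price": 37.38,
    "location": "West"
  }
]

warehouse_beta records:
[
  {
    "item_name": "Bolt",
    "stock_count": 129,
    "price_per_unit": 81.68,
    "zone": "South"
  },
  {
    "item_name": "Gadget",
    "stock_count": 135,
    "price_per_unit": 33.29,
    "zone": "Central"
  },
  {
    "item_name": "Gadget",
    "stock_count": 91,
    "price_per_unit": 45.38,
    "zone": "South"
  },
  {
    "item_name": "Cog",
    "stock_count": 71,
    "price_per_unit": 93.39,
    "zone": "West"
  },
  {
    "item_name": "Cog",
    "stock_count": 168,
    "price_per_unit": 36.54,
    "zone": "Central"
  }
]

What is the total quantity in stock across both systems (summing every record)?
996

To reconcile these schemas, identify the field holding the quantity in stock in each system:
1. In warehouse_alpha it is "quantity"
2. In warehouse_beta it is "stock_count"

From warehouse_alpha: 41 + 21 + 186 + 154 = 402
From warehouse_beta: 129 + 135 + 91 + 71 + 168 = 594

Total: 402 + 594 = 996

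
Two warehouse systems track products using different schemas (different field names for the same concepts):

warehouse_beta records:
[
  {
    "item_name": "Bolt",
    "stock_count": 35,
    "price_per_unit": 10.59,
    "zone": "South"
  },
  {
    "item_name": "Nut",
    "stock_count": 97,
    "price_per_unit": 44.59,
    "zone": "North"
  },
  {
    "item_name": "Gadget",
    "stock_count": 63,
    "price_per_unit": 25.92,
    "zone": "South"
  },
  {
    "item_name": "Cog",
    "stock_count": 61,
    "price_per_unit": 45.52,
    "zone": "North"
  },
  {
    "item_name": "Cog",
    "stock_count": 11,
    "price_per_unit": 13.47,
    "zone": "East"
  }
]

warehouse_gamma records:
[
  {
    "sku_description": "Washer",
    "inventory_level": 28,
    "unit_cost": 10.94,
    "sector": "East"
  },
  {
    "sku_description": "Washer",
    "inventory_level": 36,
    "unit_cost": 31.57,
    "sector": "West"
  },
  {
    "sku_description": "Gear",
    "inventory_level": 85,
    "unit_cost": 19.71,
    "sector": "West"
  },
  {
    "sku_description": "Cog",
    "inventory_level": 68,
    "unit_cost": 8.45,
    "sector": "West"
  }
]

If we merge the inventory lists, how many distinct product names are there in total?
6

Schema mapping: "item_name" (warehouse_beta) = "sku_description" (warehouse_gamma) = product name

Products in warehouse_beta: ['Bolt', 'Cog', 'Gadget', 'Nut']
Products in warehouse_gamma: ['Cog', 'Gear', 'Washer']

Union (unique products): ['Bolt', 'Cog', 'Gadget', 'Gear', 'Nut', 'Washer']
Count: 6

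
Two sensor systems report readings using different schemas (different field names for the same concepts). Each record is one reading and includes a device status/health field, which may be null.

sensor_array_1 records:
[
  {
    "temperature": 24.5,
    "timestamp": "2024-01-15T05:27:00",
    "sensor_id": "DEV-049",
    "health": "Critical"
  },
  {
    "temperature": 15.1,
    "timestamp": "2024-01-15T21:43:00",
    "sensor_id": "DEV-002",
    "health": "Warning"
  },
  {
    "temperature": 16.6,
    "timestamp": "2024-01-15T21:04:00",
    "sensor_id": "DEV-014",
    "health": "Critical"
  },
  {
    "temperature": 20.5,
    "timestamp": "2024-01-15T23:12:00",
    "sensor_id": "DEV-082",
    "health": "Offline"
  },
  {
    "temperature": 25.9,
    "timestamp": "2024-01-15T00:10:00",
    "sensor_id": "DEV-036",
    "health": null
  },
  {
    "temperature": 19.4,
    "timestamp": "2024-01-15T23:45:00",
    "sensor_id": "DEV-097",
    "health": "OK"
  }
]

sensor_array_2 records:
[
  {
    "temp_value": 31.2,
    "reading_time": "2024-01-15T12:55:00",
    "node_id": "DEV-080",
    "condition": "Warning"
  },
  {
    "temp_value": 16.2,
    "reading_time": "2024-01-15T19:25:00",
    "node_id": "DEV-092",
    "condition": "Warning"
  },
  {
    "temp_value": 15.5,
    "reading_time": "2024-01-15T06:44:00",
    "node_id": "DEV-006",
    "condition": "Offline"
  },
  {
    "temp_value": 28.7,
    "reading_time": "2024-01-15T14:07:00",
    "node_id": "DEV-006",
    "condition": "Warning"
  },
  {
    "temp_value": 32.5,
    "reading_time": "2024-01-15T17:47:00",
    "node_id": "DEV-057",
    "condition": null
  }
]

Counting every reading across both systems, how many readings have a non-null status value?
9

Schema mapping: "health" (sensor_array_1) = "condition" (sensor_array_2) = status

Non-null in sensor_array_1: 5
Non-null in sensor_array_2: 4

Total non-null: 5 + 4 = 9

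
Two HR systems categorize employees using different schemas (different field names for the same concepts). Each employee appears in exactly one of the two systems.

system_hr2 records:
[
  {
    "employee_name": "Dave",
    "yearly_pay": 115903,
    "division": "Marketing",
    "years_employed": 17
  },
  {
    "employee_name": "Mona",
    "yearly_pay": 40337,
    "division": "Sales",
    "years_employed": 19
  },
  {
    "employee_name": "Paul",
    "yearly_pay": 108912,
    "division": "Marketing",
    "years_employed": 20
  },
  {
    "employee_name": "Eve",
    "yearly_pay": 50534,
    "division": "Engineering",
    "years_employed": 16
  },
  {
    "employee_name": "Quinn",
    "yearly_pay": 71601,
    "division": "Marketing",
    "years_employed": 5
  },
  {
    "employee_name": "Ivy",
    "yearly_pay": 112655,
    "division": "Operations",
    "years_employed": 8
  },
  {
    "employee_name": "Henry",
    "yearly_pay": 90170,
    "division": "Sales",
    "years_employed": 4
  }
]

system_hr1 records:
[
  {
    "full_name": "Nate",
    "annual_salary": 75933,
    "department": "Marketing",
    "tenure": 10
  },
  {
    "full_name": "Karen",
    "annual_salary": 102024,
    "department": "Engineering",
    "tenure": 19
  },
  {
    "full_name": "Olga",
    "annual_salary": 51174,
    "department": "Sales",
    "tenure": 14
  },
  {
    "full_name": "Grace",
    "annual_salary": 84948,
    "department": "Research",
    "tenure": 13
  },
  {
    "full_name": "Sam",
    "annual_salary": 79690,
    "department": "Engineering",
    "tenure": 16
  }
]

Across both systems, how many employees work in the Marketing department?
4

Schema mapping: "division" (system_hr2) = "department" (system_hr1) = department

Marketing employees in system_hr2: 3
Marketing employees in system_hr1: 1

Total in Marketing: 3 + 1 = 4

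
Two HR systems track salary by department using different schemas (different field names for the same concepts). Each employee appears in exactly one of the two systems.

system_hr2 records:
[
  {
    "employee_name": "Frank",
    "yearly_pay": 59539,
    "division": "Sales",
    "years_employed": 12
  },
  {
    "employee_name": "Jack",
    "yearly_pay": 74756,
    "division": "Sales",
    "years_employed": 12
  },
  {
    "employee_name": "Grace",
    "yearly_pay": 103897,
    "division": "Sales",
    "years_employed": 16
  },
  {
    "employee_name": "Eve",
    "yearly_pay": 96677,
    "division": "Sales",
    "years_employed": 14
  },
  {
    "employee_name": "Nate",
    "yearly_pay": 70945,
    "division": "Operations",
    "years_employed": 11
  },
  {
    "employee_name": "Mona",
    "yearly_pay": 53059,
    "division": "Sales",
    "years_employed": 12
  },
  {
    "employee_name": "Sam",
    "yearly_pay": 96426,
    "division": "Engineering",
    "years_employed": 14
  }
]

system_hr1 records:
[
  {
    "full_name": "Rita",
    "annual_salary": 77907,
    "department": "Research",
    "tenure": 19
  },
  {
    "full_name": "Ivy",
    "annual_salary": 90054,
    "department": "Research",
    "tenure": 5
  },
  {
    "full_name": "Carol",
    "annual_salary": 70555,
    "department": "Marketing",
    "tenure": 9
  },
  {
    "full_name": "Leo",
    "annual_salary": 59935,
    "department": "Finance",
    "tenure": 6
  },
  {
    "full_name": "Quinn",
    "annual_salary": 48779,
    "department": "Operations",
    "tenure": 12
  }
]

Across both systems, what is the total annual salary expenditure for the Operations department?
119724

Schema mappings:
- "division" (system_hr2) = "department" (system_hr1) = department
- "yearly_pay" (system_hr2) = "annual_salary" (system_hr1) = salary

Operations salaries from system_hr2: 70945
Operations salaries from system_hr1: 48779

Total: 70945 + 48779 = 119724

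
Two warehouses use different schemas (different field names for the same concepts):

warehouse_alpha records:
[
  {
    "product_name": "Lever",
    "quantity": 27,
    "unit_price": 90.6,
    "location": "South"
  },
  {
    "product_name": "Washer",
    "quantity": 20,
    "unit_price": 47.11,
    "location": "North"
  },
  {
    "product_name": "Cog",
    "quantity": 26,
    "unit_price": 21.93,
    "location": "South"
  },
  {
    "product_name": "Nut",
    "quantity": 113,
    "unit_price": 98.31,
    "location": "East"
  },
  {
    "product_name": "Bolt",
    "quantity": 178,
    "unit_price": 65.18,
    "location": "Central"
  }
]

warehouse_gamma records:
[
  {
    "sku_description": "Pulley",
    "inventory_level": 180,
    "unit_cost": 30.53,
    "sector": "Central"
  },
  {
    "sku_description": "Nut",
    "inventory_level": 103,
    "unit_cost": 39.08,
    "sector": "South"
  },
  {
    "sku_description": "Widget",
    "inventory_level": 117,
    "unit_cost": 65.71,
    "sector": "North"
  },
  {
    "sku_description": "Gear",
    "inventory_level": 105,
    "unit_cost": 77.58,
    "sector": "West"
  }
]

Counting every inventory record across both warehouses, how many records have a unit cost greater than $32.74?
7

Schema mapping: "unit_price" (warehouse_alpha) = "unit_cost" (warehouse_gamma) = unit cost

Records > $32.74 in warehouse_alpha: 4
Records > $32.74 in warehouse_gamma: 3

Total count: 4 + 3 = 7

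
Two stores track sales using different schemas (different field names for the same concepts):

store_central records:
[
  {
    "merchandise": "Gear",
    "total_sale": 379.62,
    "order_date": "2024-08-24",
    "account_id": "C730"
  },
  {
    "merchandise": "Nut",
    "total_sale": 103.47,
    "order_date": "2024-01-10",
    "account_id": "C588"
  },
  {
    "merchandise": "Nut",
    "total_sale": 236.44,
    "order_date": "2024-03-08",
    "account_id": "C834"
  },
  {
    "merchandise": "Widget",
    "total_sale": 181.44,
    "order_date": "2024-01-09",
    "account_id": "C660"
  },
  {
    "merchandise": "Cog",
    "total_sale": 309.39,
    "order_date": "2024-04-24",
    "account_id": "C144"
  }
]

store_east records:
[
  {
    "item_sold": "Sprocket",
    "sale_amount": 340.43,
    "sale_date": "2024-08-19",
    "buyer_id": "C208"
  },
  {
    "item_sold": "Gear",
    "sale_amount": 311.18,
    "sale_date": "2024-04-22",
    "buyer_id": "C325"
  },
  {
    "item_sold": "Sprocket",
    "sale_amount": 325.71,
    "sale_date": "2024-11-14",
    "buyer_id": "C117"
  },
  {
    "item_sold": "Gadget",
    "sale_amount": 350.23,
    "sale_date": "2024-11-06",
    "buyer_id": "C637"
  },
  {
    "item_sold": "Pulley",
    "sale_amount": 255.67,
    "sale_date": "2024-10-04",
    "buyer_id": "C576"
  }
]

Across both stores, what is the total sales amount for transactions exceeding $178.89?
2690.11

Schema mapping: "total_sale" (store_central) = "sale_amount" (store_east) = sale amount

Sum of sales > $178.89 in store_central: 1106.89
Sum of sales > $178.89 in store_east: 1583.22

Total: 1106.89 + 1583.22 = 2690.11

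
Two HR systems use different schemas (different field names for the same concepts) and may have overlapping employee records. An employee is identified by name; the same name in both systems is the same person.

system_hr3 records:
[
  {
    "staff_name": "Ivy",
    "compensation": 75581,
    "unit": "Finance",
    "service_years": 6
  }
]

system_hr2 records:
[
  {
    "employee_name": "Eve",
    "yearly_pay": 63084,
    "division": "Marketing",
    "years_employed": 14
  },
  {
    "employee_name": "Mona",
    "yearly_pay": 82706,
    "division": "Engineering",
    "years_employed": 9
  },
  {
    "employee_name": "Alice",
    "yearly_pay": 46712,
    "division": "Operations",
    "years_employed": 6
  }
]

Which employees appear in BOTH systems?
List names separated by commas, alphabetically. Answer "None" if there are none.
None

Schema mapping: "staff_name" (system_hr3) = "employee_name" (system_hr2) = employee name

Names in system_hr3: ['Ivy']
Names in system_hr2: ['Alice', 'Eve', 'Mona']

Intersection: None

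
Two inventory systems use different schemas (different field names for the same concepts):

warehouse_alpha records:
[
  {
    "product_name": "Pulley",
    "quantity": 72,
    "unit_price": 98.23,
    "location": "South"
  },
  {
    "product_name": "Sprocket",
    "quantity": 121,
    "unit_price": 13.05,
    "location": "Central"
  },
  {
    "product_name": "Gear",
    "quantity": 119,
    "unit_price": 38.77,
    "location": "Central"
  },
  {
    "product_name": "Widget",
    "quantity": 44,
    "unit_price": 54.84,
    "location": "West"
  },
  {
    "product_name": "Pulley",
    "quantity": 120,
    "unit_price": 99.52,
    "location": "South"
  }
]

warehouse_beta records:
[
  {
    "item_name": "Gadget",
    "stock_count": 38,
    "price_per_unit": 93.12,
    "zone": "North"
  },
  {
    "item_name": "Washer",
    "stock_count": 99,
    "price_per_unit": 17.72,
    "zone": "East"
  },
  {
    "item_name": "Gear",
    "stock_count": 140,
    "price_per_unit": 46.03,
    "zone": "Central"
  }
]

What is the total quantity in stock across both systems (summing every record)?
753

To reconcile these schemas, identify the field holding the quantity in stock in each system:
1. In warehouse_alpha it is "quantity"
2. In warehouse_beta it is "stock_count"

From warehouse_alpha: 72 + 121 + 119 + 44 + 120 = 476
From warehouse_beta: 38 + 99 + 140 = 277

Total: 476 + 277 = 753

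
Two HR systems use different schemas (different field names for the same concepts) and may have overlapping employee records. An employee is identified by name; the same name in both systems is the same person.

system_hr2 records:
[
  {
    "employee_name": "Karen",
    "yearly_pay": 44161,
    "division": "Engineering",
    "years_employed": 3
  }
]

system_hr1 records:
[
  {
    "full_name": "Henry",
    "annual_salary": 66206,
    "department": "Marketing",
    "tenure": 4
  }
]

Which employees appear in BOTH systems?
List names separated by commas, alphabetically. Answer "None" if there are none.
None

Schema mapping: "employee_name" (system_hr2) = "full_name" (system_hr1) = employee name

Names in system_hr2: ['Karen']
Names in system_hr1: ['Henry']

Intersection: None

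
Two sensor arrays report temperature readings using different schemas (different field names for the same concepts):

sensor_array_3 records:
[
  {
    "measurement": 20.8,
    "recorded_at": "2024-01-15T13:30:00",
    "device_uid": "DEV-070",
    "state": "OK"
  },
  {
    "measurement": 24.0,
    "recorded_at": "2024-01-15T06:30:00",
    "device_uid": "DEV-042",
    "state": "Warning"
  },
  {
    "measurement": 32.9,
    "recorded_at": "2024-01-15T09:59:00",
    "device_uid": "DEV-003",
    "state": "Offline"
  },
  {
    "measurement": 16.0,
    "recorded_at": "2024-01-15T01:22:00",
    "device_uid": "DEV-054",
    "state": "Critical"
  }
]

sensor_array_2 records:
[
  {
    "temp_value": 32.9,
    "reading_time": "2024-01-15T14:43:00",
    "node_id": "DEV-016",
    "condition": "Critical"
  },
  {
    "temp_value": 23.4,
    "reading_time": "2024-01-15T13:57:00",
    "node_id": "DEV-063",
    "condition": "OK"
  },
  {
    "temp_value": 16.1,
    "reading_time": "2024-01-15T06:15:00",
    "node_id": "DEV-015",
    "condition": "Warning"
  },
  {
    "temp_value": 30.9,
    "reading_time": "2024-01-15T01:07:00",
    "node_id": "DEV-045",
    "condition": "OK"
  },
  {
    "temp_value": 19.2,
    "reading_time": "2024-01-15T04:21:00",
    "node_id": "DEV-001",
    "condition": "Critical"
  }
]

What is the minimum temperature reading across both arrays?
16.0

Schema mapping: "measurement" (sensor_array_3) = "temp_value" (sensor_array_2) = temperature reading

Minimum in sensor_array_3: 16.0
Minimum in sensor_array_2: 16.1

Overall minimum: min(16.0, 16.1) = 16.0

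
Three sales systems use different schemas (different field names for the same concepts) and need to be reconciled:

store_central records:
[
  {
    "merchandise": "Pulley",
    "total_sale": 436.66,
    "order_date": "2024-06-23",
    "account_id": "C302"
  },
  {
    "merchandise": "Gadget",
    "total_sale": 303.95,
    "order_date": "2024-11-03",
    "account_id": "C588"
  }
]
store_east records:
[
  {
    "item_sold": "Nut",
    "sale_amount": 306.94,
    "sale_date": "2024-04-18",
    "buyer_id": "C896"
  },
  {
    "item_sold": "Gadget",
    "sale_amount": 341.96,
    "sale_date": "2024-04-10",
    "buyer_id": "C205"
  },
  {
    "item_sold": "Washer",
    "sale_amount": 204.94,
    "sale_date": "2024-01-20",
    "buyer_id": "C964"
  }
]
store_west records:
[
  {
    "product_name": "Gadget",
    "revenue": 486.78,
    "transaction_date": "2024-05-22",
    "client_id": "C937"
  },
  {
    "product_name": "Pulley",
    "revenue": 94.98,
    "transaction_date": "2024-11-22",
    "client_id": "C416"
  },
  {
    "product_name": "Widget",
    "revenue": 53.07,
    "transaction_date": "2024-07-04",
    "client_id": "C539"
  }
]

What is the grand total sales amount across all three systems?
2229.28

Schema reconciliation - all amount fields map to sale amount:

store_central (total_sale): 740.61
store_east (sale_amount): 853.84
store_west (revenue): 634.83

Grand total: 2229.28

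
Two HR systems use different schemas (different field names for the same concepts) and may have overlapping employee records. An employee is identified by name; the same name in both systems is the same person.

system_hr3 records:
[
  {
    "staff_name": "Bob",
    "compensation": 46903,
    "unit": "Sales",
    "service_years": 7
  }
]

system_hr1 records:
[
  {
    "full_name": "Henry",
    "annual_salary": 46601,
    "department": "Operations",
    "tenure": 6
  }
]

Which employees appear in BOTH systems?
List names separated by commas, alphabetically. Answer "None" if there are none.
None

Schema mapping: "staff_name" (system_hr3) = "full_name" (system_hr1) = employee name

Names in system_hr3: ['Bob']
Names in system_hr1: ['Henry']

Intersection: None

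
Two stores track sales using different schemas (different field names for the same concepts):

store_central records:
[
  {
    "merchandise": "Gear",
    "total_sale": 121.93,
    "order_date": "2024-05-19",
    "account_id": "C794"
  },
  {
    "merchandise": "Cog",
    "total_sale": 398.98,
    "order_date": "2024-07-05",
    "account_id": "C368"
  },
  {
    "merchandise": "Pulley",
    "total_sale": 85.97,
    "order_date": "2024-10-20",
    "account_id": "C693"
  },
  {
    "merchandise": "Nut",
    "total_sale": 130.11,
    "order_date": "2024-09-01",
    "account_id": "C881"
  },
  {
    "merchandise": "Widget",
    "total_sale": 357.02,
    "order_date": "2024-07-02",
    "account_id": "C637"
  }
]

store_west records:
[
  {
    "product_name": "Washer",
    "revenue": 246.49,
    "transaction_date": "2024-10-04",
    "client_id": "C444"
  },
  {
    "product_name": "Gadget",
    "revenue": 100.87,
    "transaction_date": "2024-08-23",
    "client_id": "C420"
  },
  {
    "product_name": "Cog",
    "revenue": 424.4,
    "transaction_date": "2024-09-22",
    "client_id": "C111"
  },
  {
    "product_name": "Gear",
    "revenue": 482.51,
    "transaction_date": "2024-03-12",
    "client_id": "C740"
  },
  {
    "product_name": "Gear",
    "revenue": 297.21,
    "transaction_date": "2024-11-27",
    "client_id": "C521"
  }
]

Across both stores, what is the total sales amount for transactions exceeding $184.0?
2206.61

Schema mapping: "total_sale" (store_central) = "revenue" (store_west) = sale amount

Sum of sales > $184.0 in store_central: 756.0
Sum of sales > $184.0 in store_west: 1450.61

Total: 756.0 + 1450.61 = 2206.61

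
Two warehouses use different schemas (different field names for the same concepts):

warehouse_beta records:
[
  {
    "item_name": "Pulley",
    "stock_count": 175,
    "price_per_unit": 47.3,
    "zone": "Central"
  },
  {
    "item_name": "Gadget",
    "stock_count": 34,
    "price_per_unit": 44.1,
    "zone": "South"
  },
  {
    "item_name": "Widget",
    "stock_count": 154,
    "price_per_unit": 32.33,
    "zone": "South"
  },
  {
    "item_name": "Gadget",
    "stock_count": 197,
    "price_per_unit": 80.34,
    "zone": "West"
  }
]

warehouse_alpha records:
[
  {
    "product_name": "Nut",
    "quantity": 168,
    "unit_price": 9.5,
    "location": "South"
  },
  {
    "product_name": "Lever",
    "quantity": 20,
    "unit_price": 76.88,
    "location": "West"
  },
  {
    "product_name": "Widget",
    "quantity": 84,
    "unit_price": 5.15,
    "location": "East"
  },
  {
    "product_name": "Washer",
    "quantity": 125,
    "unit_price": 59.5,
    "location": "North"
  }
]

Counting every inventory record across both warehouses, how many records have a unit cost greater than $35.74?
5

Schema mapping: "price_per_unit" (warehouse_beta) = "unit_price" (warehouse_alpha) = unit cost

Records > $35.74 in warehouse_beta: 3
Records > $35.74 in warehouse_alpha: 2

Total count: 3 + 2 = 5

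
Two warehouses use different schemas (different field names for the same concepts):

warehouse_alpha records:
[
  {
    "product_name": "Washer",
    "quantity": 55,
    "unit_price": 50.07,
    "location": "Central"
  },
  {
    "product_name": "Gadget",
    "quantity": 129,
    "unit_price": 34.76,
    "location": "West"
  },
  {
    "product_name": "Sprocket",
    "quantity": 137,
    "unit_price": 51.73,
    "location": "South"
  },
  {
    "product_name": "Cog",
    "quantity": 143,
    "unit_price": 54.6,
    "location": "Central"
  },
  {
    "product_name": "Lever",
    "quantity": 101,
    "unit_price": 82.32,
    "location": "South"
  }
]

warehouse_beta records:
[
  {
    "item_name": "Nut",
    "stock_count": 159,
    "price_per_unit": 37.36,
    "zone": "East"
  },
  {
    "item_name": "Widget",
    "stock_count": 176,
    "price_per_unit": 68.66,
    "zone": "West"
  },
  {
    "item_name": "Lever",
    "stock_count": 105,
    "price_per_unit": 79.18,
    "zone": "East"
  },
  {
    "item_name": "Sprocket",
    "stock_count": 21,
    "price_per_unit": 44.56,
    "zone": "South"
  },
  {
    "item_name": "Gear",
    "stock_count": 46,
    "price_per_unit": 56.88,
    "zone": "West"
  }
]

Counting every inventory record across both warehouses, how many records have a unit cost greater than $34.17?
10

Schema mapping: "unit_price" (warehouse_alpha) = "price_per_unit" (warehouse_beta) = unit cost

Records > $34.17 in warehouse_alpha: 5
Records > $34.17 in warehouse_beta: 5

Total count: 5 + 5 = 10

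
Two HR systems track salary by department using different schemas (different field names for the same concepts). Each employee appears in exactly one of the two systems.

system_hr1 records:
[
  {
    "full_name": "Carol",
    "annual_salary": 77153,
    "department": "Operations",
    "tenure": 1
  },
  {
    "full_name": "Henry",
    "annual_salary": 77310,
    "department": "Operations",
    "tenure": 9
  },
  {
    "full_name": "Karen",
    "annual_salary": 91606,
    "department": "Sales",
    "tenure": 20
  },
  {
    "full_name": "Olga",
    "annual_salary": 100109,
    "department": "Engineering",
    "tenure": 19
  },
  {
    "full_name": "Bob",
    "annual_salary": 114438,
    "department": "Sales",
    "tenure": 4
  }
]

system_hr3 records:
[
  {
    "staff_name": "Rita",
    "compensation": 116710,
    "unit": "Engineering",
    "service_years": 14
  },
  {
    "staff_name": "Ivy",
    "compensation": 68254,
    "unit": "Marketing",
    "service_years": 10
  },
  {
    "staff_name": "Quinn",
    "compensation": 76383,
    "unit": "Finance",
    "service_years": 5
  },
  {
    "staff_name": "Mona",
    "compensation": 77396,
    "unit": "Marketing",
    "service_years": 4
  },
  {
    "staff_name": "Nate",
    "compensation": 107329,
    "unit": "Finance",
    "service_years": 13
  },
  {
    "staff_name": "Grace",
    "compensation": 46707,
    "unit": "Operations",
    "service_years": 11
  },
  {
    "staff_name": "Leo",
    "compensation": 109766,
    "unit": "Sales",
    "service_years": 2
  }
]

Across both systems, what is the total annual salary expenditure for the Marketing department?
145650

Schema mappings:
- "department" (system_hr1) = "unit" (system_hr3) = department
- "annual_salary" (system_hr1) = "compensation" (system_hr3) = salary

Marketing salaries from system_hr1: 0
Marketing salaries from system_hr3: 145650

Total: 0 + 145650 = 145650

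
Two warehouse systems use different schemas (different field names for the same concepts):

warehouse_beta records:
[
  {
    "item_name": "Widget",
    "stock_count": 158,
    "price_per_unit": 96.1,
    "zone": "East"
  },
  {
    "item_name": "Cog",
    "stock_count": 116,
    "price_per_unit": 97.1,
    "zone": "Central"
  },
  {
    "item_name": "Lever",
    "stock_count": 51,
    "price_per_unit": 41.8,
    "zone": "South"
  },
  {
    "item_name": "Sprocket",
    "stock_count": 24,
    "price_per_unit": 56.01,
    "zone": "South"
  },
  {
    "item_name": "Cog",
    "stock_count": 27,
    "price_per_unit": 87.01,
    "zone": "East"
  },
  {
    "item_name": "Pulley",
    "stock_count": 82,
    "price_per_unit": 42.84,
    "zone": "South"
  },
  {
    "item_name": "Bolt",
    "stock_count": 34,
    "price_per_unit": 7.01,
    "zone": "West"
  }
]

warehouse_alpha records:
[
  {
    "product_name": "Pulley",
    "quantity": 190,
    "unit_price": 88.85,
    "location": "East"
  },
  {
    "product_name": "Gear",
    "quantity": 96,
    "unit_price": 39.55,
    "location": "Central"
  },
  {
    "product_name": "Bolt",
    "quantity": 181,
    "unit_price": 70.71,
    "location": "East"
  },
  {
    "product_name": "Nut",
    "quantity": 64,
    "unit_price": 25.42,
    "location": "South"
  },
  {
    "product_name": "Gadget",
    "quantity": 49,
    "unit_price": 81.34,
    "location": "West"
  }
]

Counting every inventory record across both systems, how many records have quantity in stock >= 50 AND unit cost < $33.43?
1

Schema mappings:
- "stock_count" (warehouse_beta) = "quantity" (warehouse_alpha) = quantity
- "price_per_unit" (warehouse_beta) = "unit_price" (warehouse_alpha) = unit cost

Records meeting both conditions in warehouse_beta: 0
Records meeting both conditions in warehouse_alpha: 1

Total: 0 + 1 = 1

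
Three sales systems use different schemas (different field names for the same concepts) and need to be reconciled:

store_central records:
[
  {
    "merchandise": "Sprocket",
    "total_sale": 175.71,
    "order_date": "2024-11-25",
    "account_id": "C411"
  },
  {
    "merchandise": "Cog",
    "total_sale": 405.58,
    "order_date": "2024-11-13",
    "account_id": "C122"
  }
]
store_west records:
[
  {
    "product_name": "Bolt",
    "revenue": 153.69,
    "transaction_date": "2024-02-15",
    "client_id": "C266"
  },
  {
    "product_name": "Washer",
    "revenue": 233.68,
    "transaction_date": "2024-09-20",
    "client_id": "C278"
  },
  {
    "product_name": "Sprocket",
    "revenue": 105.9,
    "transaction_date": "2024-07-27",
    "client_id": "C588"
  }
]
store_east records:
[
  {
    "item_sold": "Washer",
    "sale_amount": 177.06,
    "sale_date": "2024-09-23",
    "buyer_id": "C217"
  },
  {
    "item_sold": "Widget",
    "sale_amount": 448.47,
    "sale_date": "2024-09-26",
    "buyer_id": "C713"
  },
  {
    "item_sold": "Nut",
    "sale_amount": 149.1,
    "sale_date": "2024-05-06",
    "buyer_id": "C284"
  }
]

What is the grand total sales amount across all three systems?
1849.19

Schema reconciliation - all amount fields map to sale amount:

store_central (total_sale): 581.29
store_west (revenue): 493.27
store_east (sale_amount): 774.63

Grand total: 1849.19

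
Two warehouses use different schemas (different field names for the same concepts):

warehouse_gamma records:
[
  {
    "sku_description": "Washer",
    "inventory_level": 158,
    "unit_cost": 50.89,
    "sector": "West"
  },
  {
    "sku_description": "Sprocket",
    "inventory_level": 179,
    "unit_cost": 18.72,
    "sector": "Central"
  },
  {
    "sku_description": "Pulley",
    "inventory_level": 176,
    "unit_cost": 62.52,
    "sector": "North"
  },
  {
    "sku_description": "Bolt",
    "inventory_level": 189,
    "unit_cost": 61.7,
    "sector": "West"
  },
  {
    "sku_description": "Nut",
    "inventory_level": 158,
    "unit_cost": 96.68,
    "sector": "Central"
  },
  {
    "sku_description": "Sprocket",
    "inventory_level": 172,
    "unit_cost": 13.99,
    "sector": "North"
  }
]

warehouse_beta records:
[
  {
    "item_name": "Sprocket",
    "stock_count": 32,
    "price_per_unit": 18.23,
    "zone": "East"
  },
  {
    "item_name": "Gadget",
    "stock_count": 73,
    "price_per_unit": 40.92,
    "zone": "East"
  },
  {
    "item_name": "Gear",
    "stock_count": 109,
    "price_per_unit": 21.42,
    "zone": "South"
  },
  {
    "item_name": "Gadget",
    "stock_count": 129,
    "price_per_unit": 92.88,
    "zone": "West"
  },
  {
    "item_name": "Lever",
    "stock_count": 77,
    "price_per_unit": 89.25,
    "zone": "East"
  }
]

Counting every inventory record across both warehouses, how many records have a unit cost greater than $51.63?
5

Schema mapping: "unit_cost" (warehouse_gamma) = "price_per_unit" (warehouse_beta) = unit cost

Records > $51.63 in warehouse_gamma: 3
Records > $51.63 in warehouse_beta: 2

Total count: 3 + 2 = 5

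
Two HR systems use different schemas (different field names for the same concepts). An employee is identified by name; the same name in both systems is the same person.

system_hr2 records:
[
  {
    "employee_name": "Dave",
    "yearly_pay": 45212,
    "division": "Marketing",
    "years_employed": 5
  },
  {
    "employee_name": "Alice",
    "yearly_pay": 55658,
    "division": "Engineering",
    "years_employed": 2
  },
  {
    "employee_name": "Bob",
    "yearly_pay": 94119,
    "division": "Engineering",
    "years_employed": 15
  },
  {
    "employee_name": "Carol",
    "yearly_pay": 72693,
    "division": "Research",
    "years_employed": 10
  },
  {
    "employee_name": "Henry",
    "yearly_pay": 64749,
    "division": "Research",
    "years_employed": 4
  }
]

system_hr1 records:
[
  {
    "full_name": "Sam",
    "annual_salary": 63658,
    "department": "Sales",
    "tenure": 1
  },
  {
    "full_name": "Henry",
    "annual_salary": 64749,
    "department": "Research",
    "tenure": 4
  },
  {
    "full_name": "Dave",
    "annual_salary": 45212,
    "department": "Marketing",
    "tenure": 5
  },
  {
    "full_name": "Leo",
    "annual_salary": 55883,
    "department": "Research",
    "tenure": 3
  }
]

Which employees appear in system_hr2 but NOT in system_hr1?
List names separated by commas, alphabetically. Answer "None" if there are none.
Alice, Bob, Carol

Schema mapping: "employee_name" (system_hr2) = "full_name" (system_hr1) = employee name

Names in system_hr2: ['Alice', 'Bob', 'Carol', 'Dave', 'Henry']
Names in system_hr1: ['Dave', 'Henry', 'Leo', 'Sam']

In system_hr2 but not system_hr1: ['Alice', 'Bob', 'Carol']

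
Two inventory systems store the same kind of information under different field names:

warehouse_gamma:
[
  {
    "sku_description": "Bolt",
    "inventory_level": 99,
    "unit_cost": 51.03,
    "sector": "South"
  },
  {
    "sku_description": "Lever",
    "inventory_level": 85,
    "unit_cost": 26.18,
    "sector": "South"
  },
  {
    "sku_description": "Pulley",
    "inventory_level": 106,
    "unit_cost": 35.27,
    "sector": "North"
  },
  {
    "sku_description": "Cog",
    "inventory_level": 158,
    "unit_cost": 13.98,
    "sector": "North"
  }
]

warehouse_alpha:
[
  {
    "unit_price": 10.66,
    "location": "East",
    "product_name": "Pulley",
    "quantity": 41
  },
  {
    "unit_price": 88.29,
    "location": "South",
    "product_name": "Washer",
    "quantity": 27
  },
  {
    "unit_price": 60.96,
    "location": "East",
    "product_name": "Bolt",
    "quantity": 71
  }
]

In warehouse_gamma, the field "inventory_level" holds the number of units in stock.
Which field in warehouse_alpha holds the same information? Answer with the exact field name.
quantity

In warehouse_gamma, "inventory_level" holds the number of units in stock.
The fields in warehouse_alpha are: "unit_price", "location", "product_name", "quantity".
"quantity" is the match: the name refers to the same concept and its values are whole-number counts (e.g. 41, 27).
The other fields ("unit_price", "location", "product_name") hold different kinds of data.

So "inventory_level" in warehouse_gamma corresponds to "quantity" in warehouse_alpha.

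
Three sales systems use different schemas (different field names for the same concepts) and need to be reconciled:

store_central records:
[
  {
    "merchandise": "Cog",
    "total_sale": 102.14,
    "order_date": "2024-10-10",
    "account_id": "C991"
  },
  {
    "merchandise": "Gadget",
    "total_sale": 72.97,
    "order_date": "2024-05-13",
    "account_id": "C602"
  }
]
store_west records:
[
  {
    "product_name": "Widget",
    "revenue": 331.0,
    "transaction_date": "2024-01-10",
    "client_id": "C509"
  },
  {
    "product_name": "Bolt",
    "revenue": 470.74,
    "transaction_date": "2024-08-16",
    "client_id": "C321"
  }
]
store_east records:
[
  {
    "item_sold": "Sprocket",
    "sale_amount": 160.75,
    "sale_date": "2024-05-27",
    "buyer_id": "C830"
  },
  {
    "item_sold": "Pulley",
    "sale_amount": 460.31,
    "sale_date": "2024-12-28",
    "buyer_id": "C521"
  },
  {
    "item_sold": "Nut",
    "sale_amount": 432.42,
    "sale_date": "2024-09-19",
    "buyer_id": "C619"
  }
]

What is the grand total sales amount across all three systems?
2030.33

Schema reconciliation - all amount fields map to sale amount:

store_central (total_sale): 175.11
store_west (revenue): 801.74
store_east (sale_amount): 1053.48

Grand total: 2030.33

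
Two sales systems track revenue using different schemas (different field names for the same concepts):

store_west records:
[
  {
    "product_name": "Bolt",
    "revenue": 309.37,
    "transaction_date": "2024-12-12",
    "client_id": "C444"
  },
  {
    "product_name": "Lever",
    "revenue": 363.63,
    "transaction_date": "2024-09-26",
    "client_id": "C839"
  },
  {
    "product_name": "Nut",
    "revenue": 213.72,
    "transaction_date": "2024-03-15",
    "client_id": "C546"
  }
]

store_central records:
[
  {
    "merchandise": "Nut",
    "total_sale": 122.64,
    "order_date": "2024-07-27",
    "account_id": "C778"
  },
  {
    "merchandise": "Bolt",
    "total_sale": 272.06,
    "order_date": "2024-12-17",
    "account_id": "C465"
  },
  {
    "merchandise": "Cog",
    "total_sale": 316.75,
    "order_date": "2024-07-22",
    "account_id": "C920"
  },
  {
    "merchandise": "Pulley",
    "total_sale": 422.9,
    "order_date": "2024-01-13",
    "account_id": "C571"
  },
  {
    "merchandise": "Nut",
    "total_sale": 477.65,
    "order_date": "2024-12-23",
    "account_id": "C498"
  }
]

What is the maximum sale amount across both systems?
477.65

Reconcile: "revenue" (store_west) = "total_sale" (store_central) = sale amount

Maximum in store_west: 363.63
Maximum in store_central: 477.65

Overall maximum: max(363.63, 477.65) = 477.65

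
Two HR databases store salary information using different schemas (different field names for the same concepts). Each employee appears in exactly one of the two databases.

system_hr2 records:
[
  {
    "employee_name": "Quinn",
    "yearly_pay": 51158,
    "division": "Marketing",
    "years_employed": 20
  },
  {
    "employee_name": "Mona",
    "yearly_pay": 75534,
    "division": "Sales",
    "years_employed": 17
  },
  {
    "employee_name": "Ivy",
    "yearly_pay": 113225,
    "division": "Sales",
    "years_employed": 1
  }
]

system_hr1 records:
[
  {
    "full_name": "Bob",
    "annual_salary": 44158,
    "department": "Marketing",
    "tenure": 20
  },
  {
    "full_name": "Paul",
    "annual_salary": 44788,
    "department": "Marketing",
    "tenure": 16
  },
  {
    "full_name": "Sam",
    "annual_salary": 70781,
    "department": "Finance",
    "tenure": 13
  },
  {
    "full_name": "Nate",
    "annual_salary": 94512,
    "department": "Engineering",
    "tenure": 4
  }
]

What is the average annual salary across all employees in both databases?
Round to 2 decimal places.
70593.71

Schema mapping: "yearly_pay" (system_hr2) = "annual_salary" (system_hr1) = annual salary

All salaries: [51158, 75534, 113225, 44158, 44788, 70781, 94512]
Sum: 494156
Count: 7
Average: 494156 / 7 = 70593.71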